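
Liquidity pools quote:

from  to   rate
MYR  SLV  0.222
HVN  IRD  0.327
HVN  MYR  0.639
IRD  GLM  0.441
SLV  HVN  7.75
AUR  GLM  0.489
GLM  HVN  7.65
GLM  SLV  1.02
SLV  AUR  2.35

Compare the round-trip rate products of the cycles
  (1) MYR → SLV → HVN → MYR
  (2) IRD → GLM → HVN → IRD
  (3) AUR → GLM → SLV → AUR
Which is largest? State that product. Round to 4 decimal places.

(1) 0.222 × 7.75 × 0.639 = 1.09940
(2) 0.441 × 7.65 × 0.327 = 1.10318
(3) 0.489 × 1.02 × 2.35 = 1.17213
Highest is cycle (3) at 1.1721 (>1, arbitrage).

1.1721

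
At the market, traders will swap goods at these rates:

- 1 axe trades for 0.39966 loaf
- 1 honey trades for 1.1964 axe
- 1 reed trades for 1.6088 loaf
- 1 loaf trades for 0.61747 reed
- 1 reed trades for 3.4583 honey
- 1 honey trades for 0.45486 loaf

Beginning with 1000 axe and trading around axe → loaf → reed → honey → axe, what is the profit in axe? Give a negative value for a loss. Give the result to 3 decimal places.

1000 axe × 0.39966 = 399.66 loaf
399.66 loaf × 0.61747 = 246.7780602 reed
246.7780602 reed × 3.4583 = 853.43256558966 honey
853.43256558966 honey × 1.1964 = 1021.046721471469224 axe
Net change: 1021.046721471469224 − 1000 = 21.046721471469224 axe

21.047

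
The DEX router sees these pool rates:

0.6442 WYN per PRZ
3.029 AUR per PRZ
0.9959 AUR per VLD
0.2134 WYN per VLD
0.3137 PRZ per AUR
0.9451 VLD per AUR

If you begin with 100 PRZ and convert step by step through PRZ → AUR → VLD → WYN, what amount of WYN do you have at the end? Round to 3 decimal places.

61.090

100 PRZ × 3.029 = 302.9 AUR
302.9 AUR × 0.9451 = 286.27079 VLD
286.27079 VLD × 0.2134 = 61.090186586 WYN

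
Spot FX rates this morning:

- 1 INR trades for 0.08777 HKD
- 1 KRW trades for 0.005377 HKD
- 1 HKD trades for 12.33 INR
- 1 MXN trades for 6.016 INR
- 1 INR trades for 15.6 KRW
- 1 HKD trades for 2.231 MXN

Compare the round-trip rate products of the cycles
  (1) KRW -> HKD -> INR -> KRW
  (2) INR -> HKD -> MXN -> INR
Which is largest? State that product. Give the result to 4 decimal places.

1.1780

(1) 0.005377 × 12.33 × 15.6 = 1.03426
(2) 0.08777 × 2.231 × 6.016 = 1.17802
Highest is cycle (2) at 1.1780 (>1, arbitrage).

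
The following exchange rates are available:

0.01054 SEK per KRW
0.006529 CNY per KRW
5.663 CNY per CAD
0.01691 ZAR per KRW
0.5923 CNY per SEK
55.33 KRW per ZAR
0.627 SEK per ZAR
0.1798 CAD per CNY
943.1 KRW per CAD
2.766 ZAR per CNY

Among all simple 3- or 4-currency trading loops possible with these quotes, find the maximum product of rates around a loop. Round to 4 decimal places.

CAD→KRW→CNY→CAD: 943.1 × 0.006529 × 0.1798 = 1.10712
SEK→CNY→CAD→KRW→SEK: 0.5923 × 0.1798 × 943.1 × 0.01054 = 1.05859
SEK→CNY→ZAR→SEK: 0.5923 × 2.766 × 0.627 = 1.02722
CNY→ZAR→KRW→CNY: 2.766 × 55.33 × 0.006529 = 0.99922
SEK→CNY→ZAR→KRW→SEK: 0.5923 × 2.766 × 55.33 × 0.01054 = 0.95542
Maximum is CAD→KRW→CNY→CAD at 1.1071; arbitrage exists.

1.1071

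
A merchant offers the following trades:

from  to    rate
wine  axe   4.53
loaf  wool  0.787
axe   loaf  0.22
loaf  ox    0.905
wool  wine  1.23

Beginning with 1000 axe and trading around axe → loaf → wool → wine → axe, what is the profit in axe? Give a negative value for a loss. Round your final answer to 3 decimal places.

1000 axe × 0.22 = 220 loaf
220 loaf × 0.787 = 173.14 wool
173.14 wool × 1.23 = 212.9622 wine
212.9622 wine × 4.53 = 964.718766 axe
Net change: 964.718766 − 1000 = -35.281234 axe

-35.281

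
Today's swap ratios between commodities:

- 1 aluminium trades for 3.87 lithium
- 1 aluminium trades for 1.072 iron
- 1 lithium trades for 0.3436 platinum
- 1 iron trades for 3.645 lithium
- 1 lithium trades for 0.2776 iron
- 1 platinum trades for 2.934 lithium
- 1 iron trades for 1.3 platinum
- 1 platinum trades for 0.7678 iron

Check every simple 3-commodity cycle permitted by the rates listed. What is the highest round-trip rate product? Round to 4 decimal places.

1.0588

lithium→iron→platinum→lithium: 0.2776 × 1.3 × 2.934 = 1.05882
lithium→platinum→iron→lithium: 0.3436 × 0.7678 × 3.645 = 0.96161
Maximum is lithium→iron→platinum→lithium at 1.0588; arbitrage exists.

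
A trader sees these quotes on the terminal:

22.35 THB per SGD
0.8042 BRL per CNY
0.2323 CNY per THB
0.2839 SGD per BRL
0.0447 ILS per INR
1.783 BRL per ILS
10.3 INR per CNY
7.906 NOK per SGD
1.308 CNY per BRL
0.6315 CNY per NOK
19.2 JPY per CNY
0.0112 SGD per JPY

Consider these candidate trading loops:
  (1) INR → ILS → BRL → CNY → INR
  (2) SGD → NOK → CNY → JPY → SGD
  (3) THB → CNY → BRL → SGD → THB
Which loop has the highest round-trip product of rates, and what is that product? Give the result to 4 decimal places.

1.1854

(1) 0.0447 × 1.783 × 1.308 × 10.3 = 1.07375
(2) 7.906 × 0.6315 × 19.2 × 0.0112 = 1.07362
(3) 0.2323 × 0.8042 × 0.2839 × 22.35 = 1.18538
Highest is cycle (3) at 1.1854 (>1, arbitrage).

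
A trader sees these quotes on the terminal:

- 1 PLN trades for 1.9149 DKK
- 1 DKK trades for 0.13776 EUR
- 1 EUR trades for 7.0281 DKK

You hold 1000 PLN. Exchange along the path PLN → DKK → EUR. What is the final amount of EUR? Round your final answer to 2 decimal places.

1000 PLN × 1.9149 = 1914.9 DKK
1914.9 DKK × 0.13776 = 263.796624 EUR

263.80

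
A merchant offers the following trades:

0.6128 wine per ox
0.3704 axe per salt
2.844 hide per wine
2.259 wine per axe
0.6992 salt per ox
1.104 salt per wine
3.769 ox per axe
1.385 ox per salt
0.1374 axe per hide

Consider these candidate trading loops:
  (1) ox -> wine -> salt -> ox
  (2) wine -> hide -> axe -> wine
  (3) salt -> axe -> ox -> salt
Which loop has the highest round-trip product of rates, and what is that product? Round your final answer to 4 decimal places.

0.9761

(1) 0.6128 × 1.104 × 1.385 = 0.93700
(2) 2.844 × 0.1374 × 2.259 = 0.88274
(3) 0.3704 × 3.769 × 0.6992 = 0.97611
Highest is cycle (3) at 0.9761 (≤1, no arbitrage).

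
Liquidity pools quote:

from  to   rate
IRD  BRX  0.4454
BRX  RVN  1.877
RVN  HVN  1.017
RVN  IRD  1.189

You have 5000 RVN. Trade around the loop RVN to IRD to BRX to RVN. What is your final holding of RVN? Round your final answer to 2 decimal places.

5000 RVN × 1.189 = 5945 IRD
5945 IRD × 0.4454 = 2647.903 BRX
2647.903 BRX × 1.877 = 4970.113931 RVN

4970.11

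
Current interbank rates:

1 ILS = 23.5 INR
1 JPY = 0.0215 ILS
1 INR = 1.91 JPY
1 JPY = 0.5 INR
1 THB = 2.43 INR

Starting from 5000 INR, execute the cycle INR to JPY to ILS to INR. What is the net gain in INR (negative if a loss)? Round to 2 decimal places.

5000 INR × 1.91 = 9550 JPY
9550 JPY × 0.0215 = 205.325 ILS
205.325 ILS × 23.5 = 4825.1375 INR
Net change: 4825.1375 − 5000 = -174.8625 INR

-174.86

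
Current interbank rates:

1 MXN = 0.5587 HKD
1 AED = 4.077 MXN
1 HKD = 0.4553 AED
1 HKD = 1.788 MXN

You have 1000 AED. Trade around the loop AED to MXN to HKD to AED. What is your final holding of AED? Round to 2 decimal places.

1000 AED × 4.077 = 4077 MXN
4077 MXN × 0.5587 = 2277.8199 HKD
2277.8199 HKD × 0.4553 = 1037.09140047 AED

1037.09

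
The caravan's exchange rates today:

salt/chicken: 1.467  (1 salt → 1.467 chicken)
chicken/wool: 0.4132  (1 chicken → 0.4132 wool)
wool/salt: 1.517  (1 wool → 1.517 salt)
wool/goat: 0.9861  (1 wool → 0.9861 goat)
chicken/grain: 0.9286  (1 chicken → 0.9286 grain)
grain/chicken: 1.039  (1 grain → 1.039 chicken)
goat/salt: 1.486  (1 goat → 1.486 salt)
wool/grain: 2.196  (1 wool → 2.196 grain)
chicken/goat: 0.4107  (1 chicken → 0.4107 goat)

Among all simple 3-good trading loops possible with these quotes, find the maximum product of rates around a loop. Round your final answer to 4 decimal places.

0.9428

grain→chicken→wool→grain: 1.039 × 0.4132 × 2.196 = 0.94278
wool→salt→chicken→wool: 1.517 × 1.467 × 0.4132 = 0.91955
salt→chicken→goat→salt: 1.467 × 0.4107 × 1.486 = 0.89531
Maximum is grain→chicken→wool→grain at 0.9428; no arbitrage — every cycle loses value.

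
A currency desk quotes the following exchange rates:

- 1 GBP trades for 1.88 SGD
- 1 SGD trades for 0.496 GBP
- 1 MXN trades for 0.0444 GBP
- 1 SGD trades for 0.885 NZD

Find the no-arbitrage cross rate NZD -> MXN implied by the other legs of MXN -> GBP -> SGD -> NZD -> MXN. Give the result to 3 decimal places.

13.537

Known legs of the cycle: 0.0444 × 1.88 × 0.885 = 0.07387272
For no arbitrage the full-cycle product must be 1, so the missing rate is 1 / 0.07387272 ≈ 13.53680.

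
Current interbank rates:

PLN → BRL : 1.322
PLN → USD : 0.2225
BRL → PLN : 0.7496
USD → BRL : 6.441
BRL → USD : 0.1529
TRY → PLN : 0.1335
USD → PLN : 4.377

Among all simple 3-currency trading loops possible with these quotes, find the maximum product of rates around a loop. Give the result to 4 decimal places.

PLN→USD→BRL→PLN: 0.2225 × 6.441 × 0.7496 = 1.07427
PLN→BRL→USD→PLN: 1.322 × 0.1529 × 4.377 = 0.88474
Maximum is PLN→USD→BRL→PLN at 1.0743; arbitrage exists.

1.0743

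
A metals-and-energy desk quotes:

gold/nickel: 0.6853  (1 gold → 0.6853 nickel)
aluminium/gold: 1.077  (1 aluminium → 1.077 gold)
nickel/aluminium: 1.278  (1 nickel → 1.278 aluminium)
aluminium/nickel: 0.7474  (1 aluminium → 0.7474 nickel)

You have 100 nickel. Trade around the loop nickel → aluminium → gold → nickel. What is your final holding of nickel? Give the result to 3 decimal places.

100 nickel × 1.278 = 127.8 aluminium
127.8 aluminium × 1.077 = 137.6406 gold
137.6406 gold × 0.6853 = 94.32510318 nickel

94.325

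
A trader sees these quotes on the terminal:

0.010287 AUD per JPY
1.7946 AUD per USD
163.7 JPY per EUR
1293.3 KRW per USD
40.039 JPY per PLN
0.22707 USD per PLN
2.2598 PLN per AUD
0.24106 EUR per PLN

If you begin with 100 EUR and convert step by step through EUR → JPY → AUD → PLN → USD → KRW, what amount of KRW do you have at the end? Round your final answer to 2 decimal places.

111754.87

100 EUR × 163.7 = 16370 JPY
16370 JPY × 0.010287 = 168.39819 AUD
168.39819 AUD × 2.2598 = 380.546229762 PLN
380.546229762 PLN × 0.22707 = 86.41063239205734 USD
86.41063239205734 USD × 1293.3 = 111754.870872647757822 KRW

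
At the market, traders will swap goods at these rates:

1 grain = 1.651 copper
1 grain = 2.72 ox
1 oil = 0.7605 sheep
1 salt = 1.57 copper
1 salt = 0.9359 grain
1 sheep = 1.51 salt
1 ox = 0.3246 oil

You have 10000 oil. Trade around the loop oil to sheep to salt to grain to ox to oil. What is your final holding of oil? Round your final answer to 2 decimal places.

9489.06

10000 oil × 0.7605 = 7605 sheep
7605 sheep × 1.51 = 11483.55 salt
11483.55 salt × 0.9359 = 10747.454445 grain
10747.454445 grain × 2.72 = 29233.0760904 ox
29233.0760904 ox × 0.3246 = 9489.05649894384 oil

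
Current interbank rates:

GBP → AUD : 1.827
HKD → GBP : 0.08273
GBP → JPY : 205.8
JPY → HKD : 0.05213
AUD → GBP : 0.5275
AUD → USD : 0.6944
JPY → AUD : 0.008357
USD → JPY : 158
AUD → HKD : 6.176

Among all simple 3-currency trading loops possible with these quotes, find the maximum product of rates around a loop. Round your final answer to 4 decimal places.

0.9335

HKD→GBP→AUD→HKD: 0.08273 × 1.827 × 6.176 = 0.93349
AUD→USD→JPY→AUD: 0.6944 × 158 × 0.008357 = 0.91689
GBP→JPY→AUD→GBP: 205.8 × 0.008357 × 0.5275 = 0.90723
HKD→GBP→JPY→HKD: 0.08273 × 205.8 × 0.05213 = 0.88756
Maximum is HKD→GBP→AUD→HKD at 0.9335; no arbitrage — every cycle loses value.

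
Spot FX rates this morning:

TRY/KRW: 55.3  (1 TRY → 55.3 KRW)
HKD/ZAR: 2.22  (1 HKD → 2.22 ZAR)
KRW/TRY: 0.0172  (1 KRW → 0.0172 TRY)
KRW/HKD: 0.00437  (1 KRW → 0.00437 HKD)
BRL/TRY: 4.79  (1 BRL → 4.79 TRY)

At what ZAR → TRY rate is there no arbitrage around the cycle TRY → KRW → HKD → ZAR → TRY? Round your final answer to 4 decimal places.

Known legs of the cycle: 55.3 × 0.00437 × 2.22 = 0.53648742
For no arbitrage the full-cycle product must be 1, so the missing rate is 1 / 0.53648742 ≈ 1.863977.

1.8640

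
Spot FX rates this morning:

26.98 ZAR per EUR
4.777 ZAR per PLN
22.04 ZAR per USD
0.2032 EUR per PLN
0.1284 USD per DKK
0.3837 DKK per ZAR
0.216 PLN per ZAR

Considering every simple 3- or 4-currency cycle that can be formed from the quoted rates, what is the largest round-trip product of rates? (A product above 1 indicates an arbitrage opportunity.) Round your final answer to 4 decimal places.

1.1842

PLN→EUR→ZAR→PLN: 0.2032 × 26.98 × 0.216 = 1.18418
DKK→USD→ZAR→DKK: 0.1284 × 22.04 × 0.3837 = 1.08585
Maximum is PLN→EUR→ZAR→PLN at 1.1842; arbitrage exists.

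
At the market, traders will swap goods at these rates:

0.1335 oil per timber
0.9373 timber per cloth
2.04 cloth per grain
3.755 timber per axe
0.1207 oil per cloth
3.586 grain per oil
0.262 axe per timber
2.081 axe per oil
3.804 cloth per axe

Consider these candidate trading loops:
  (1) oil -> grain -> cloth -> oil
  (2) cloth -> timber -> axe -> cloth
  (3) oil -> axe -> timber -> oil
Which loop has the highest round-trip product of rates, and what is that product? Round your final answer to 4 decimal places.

1.0432

(1) 3.586 × 2.04 × 0.1207 = 0.88297
(2) 0.9373 × 0.262 × 3.804 = 0.93416
(3) 2.081 × 3.755 × 0.1335 = 1.04319
Highest is cycle (3) at 1.0432 (>1, arbitrage).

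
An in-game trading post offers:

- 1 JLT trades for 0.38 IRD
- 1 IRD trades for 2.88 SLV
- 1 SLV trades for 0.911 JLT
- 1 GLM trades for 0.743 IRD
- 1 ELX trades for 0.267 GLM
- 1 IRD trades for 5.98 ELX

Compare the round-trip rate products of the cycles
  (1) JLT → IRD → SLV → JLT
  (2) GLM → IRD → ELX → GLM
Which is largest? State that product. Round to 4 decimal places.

(1) 0.38 × 2.88 × 0.911 = 0.99700
(2) 0.743 × 5.98 × 0.267 = 1.18632
Highest is cycle (2) at 1.1863 (>1, arbitrage).

1.1863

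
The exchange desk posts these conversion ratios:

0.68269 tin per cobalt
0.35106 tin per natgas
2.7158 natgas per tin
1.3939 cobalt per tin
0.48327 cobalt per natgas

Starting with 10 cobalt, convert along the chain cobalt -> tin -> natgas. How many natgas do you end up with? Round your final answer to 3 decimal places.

10 cobalt × 0.68269 = 6.8269 tin
6.8269 tin × 2.7158 = 18.54049502 natgas

18.540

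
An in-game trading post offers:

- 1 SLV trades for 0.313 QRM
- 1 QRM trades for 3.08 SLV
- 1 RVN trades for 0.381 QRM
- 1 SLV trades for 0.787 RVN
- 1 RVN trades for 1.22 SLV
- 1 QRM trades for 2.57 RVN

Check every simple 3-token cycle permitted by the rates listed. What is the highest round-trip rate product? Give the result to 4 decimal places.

0.9814

SLV→QRM→RVN→SLV: 0.313 × 2.57 × 1.22 = 0.98138
SLV→RVN→QRM→SLV: 0.787 × 0.381 × 3.08 = 0.92353
Maximum is SLV→QRM→RVN→SLV at 0.9814; no arbitrage — every cycle loses value.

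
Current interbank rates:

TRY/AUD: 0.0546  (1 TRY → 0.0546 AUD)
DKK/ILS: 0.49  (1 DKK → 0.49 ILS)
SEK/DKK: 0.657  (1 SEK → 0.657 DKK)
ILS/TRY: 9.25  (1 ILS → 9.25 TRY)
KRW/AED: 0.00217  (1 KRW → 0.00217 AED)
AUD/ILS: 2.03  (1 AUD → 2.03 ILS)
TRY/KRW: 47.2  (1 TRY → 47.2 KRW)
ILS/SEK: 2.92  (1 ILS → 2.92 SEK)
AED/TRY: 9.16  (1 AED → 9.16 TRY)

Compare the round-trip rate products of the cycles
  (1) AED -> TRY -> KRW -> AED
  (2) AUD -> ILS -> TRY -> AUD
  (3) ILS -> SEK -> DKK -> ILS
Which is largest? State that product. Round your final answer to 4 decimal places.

(1) 9.16 × 47.2 × 0.00217 = 0.93820
(2) 2.03 × 9.25 × 0.0546 = 1.02525
(3) 2.92 × 0.657 × 0.49 = 0.94004
Highest is cycle (2) at 1.0253 (>1, arbitrage).

1.0253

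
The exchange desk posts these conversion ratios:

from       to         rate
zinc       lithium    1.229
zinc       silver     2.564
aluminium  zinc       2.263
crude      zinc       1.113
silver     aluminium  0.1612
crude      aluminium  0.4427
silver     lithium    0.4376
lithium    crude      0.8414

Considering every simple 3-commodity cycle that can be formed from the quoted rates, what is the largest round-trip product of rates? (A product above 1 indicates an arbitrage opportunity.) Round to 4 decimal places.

1.1509

zinc→lithium→crude→zinc: 1.229 × 0.8414 × 1.113 = 1.15093
aluminium→zinc→silver→aluminium: 2.263 × 2.564 × 0.1612 = 0.93534
Maximum is zinc→lithium→crude→zinc at 1.1509; arbitrage exists.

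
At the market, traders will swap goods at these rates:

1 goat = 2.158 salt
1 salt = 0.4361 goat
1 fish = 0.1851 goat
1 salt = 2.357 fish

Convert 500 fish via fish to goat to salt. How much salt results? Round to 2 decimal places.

199.72

500 fish × 0.1851 = 92.55 goat
92.55 goat × 2.158 = 199.7229 salt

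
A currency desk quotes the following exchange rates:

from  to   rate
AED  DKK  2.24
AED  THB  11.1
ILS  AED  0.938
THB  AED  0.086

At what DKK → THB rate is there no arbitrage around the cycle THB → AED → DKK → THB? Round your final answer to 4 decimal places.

5.1910

Known legs of the cycle: 0.086 × 2.24 = 0.19264
For no arbitrage the full-cycle product must be 1, so the missing rate is 1 / 0.19264 ≈ 5.191030.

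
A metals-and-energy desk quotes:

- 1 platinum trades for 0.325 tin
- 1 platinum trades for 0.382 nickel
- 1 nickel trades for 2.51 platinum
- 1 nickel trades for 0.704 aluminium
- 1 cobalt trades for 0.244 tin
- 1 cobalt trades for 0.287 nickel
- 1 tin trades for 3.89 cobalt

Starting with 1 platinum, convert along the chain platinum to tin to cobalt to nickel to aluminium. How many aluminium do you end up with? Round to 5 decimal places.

0.25544

1 platinum × 0.325 = 0.325 tin
0.325 tin × 3.89 = 1.26425 cobalt
1.26425 cobalt × 0.287 = 0.36283975 nickel
0.36283975 nickel × 0.704 = 0.255439184 aluminium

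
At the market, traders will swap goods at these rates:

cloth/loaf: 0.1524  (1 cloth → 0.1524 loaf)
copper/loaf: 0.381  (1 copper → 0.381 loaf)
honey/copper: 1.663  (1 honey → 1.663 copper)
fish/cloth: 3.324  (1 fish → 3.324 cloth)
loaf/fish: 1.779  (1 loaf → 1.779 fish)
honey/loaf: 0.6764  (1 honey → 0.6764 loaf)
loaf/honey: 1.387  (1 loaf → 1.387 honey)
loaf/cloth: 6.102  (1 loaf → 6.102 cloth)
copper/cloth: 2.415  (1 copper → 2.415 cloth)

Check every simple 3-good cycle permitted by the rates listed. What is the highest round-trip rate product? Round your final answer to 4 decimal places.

0.9012

fish→cloth→loaf→fish: 3.324 × 0.1524 × 1.779 = 0.90120
copper→loaf→honey→copper: 0.381 × 1.387 × 1.663 = 0.87881
Maximum is fish→cloth→loaf→fish at 0.9012; no arbitrage — every cycle loses value.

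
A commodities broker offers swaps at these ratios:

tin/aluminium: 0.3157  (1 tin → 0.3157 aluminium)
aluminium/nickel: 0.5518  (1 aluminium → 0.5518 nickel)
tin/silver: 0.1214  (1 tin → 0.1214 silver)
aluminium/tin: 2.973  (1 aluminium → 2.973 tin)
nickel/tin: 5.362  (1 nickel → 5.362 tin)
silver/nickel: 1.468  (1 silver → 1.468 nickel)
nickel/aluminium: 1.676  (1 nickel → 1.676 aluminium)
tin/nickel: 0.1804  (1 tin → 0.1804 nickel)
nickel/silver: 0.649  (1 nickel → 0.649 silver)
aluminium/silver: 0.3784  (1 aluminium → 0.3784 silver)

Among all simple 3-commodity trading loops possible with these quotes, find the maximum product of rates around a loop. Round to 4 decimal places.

0.9556

silver→nickel→tin→silver: 1.468 × 5.362 × 0.1214 = 0.95559
tin→aluminium→nickel→tin: 0.3157 × 0.5518 × 5.362 = 0.93408
silver→nickel→aluminium→silver: 1.468 × 1.676 × 0.3784 = 0.93100
tin→nickel→aluminium→tin: 0.1804 × 1.676 × 2.973 = 0.89889
Maximum is silver→nickel→tin→silver at 0.9556; no arbitrage — every cycle loses value.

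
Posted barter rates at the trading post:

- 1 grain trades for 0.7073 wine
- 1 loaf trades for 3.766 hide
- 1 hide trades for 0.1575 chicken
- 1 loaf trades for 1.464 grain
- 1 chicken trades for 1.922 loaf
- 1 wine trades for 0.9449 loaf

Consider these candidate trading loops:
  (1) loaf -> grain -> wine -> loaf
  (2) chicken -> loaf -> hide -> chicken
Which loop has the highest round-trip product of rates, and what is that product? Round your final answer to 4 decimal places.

(1) 1.464 × 0.7073 × 0.9449 = 0.97843
(2) 1.922 × 3.766 × 0.1575 = 1.14002
Highest is cycle (2) at 1.1400 (>1, arbitrage).

1.1400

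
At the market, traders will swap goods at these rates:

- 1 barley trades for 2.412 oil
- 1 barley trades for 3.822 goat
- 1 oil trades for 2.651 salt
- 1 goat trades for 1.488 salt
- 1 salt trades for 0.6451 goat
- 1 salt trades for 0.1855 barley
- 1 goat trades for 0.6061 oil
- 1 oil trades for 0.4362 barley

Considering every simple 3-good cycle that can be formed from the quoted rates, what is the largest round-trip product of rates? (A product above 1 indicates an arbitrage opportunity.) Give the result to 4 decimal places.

1.1861

oil→salt→barley→oil: 2.651 × 0.1855 × 2.412 = 1.18613
goat→salt→barley→goat: 1.488 × 0.1855 × 3.822 = 1.05496
oil→salt→goat→oil: 2.651 × 0.6451 × 0.6061 = 1.03653
oil→barley→goat→oil: 0.4362 × 3.822 × 0.6061 = 1.01046
Maximum is oil→salt→barley→oil at 1.1861; arbitrage exists.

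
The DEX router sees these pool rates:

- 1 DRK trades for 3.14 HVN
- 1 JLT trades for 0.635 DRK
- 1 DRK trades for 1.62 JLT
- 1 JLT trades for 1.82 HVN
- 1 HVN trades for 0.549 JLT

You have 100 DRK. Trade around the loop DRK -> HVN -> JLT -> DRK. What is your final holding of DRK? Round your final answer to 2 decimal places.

109.47

100 DRK × 3.14 = 314 HVN
314 HVN × 0.549 = 172.386 JLT
172.386 JLT × 0.635 = 109.46511 DRK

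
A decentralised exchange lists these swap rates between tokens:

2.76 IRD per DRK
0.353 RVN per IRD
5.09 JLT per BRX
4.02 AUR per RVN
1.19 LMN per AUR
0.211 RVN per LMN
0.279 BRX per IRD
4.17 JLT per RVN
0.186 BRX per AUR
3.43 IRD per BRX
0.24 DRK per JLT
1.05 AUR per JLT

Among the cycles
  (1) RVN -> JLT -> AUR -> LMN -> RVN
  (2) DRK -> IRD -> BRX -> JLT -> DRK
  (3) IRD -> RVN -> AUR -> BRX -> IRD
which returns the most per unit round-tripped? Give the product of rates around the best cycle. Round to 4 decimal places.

(1) 4.17 × 1.05 × 1.19 × 0.211 = 1.09940
(2) 2.76 × 0.279 × 5.09 × 0.24 = 0.94068
(3) 0.353 × 4.02 × 0.186 × 3.43 = 0.90533
Highest is cycle (1) at 1.0994 (>1, arbitrage).

1.0994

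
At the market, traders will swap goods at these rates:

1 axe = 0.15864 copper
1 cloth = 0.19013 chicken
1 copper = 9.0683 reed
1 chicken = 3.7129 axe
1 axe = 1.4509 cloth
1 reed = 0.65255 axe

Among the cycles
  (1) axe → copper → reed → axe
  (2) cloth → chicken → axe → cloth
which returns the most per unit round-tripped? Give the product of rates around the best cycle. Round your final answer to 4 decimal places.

1.0242

(1) 0.15864 × 9.0683 × 0.65255 = 0.93876
(2) 0.19013 × 3.7129 × 1.4509 = 1.02424
Highest is cycle (2) at 1.0242 (>1, arbitrage).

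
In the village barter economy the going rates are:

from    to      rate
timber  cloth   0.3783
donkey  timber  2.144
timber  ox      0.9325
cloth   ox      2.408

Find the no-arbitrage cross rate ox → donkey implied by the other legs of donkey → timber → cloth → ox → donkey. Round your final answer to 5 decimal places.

Known legs of the cycle: 2.144 × 0.3783 × 2.408 = 1.9530690816
For no arbitrage the full-cycle product must be 1, so the missing rate is 1 / 1.9530690816 ≈ 0.5120147.

0.51201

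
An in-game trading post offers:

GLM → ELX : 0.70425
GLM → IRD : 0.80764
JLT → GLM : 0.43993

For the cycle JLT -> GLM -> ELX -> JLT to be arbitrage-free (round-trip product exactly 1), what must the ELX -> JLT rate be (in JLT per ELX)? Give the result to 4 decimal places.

3.2277

Known legs of the cycle: 0.43993 × 0.70425 = 0.3098207025
For no arbitrage the full-cycle product must be 1, so the missing rate is 1 / 0.3098207025 ≈ 3.227673.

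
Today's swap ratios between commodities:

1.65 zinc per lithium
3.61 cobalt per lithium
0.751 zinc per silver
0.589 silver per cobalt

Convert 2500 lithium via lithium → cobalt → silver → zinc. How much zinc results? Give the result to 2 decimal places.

3992.11

2500 lithium × 3.61 = 9025 cobalt
9025 cobalt × 0.589 = 5315.725 silver
5315.725 silver × 0.751 = 3992.109475 zinc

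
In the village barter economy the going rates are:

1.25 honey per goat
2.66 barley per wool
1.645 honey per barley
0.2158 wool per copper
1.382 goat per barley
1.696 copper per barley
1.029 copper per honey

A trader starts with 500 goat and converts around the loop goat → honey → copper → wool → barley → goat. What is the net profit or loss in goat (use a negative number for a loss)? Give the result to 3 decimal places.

10.195

500 goat × 1.25 = 625 honey
625 honey × 1.029 = 643.125 copper
643.125 copper × 0.2158 = 138.786375 wool
138.786375 wool × 2.66 = 369.1717575 barley
369.1717575 barley × 1.382 = 510.195368865 goat
Net change: 510.195368865 − 500 = 10.195368865 goat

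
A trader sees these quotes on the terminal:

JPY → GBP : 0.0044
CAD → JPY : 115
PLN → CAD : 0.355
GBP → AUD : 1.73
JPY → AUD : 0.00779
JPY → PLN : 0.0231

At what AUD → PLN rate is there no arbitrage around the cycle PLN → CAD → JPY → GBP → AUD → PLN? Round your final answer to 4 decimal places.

Known legs of the cycle: 0.355 × 115 × 0.0044 × 1.73 = 0.3107599
For no arbitrage the full-cycle product must be 1, so the missing rate is 1 / 0.3107599 ≈ 3.217918.

3.2179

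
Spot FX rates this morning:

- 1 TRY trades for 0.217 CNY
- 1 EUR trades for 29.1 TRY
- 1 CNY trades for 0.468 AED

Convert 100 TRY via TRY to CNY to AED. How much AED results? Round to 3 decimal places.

10.156

100 TRY × 0.217 = 21.7 CNY
21.7 CNY × 0.468 = 10.1556 AED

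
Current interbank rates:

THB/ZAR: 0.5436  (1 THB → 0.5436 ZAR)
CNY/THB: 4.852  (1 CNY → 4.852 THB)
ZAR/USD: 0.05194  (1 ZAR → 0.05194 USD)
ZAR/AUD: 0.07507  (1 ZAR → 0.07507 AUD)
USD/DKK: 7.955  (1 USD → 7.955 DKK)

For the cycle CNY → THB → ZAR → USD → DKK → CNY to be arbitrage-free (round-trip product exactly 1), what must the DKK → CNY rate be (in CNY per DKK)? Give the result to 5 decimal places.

0.91761

Known legs of the cycle: 4.852 × 0.5436 × 0.05194 × 7.955 = 1.08978887347344
For no arbitrage the full-cycle product must be 1, so the missing rate is 1 / 1.08978887347344 ≈ 0.9176089.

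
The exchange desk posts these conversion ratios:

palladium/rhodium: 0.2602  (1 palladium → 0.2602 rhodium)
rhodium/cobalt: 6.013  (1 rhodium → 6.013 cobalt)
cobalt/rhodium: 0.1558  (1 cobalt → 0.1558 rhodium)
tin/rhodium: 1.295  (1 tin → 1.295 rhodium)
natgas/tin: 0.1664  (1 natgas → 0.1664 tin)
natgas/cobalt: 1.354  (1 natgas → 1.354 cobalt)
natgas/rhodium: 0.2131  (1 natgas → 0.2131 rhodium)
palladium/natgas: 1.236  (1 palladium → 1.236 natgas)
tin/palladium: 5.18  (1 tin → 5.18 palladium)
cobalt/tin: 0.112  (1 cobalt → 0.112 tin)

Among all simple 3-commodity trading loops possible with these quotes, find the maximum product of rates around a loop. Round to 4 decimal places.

1.0654

tin→palladium→natgas→tin: 5.18 × 1.236 × 0.1664 = 1.06537
tin→rhodium→cobalt→tin: 1.295 × 6.013 × 0.112 = 0.87213
Maximum is tin→palladium→natgas→tin at 1.0654; arbitrage exists.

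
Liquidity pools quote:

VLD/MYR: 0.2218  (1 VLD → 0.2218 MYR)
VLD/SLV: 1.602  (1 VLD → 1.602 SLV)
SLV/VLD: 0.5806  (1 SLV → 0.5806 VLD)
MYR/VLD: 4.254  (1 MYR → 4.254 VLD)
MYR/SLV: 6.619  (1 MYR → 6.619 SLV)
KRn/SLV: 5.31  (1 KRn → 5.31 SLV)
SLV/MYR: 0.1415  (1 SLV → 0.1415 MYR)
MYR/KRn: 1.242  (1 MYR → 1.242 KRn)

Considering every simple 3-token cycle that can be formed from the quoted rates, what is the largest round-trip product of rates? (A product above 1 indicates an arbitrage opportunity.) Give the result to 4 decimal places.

MYR→VLD→SLV→MYR: 4.254 × 1.602 × 0.1415 = 0.96431
MYR→KRn→SLV→MYR: 1.242 × 5.31 × 0.1415 = 0.93320
MYR→SLV→VLD→MYR: 6.619 × 0.5806 × 0.2218 = 0.85238
Maximum is MYR→VLD→SLV→MYR at 0.9643; no arbitrage — every cycle loses value.

0.9643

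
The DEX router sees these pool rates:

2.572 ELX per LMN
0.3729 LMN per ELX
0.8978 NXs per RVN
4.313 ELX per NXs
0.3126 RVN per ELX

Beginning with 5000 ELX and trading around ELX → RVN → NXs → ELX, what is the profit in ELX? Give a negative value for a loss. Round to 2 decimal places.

5000 ELX × 0.3126 = 1563 RVN
1563 RVN × 0.8978 = 1403.2614 NXs
1403.2614 NXs × 4.313 = 6052.2664182 ELX
Net change: 6052.2664182 − 5000 = 1052.2664182 ELX

1052.27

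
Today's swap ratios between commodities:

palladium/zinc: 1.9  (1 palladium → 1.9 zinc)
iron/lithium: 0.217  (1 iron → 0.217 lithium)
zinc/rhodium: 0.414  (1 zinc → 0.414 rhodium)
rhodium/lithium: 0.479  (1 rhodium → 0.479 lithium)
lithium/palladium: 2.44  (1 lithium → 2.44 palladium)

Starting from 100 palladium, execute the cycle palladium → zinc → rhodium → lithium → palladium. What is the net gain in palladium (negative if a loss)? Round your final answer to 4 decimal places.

-8.0653

100 palladium × 1.9 = 190 zinc
190 zinc × 0.414 = 78.66 rhodium
78.66 rhodium × 0.479 = 37.67814 lithium
37.67814 lithium × 2.44 = 91.9346616 palladium
Net change: 91.9346616 − 100 = -8.0653384 palladium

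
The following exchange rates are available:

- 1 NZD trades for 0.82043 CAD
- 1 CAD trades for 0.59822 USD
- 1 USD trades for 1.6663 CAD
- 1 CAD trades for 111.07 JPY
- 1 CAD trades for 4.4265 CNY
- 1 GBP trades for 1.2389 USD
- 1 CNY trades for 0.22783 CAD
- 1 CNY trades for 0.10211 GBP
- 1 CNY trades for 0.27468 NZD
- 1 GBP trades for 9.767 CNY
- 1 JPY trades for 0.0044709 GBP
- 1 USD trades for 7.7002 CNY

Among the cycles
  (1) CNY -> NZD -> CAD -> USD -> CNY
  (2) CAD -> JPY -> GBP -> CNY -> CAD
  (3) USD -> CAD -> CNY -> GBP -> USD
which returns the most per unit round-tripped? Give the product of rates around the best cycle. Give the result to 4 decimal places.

1.1050

(1) 0.27468 × 0.82043 × 0.59822 × 7.7002 = 1.03808
(2) 111.07 × 0.0044709 × 9.767 × 0.22783 = 1.10500
(3) 1.6663 × 4.4265 × 0.10211 × 1.2389 = 0.93308
Highest is cycle (2) at 1.1050 (>1, arbitrage).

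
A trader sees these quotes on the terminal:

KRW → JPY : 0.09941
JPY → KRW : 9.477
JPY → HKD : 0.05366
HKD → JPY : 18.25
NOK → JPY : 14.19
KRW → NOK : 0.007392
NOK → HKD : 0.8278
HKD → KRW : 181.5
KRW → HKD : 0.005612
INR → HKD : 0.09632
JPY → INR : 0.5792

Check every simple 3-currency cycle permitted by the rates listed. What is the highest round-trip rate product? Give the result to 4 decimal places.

1.1106

KRW→NOK→HKD→KRW: 0.007392 × 0.8278 × 181.5 = 1.11062
JPY→INR→HKD→JPY: 0.5792 × 0.09632 × 18.25 = 1.01814
JPY→KRW→NOK→JPY: 9.477 × 0.007392 × 14.19 = 0.99407
JPY→KRW→HKD→JPY: 9.477 × 0.005612 × 18.25 = 0.97062
JPY→HKD→KRW→JPY: 0.05366 × 181.5 × 0.09941 = 0.96818
Maximum is KRW→NOK→HKD→KRW at 1.1106; arbitrage exists.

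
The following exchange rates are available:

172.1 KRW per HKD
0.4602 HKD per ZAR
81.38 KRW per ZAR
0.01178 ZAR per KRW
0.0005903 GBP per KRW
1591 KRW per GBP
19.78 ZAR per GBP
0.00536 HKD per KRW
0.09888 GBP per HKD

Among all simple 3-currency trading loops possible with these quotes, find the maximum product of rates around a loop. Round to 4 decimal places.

0.9502

GBP→ZAR→KRW→GBP: 19.78 × 81.38 × 0.0005903 = 0.95020
HKD→KRW→ZAR→HKD: 172.1 × 0.01178 × 0.4602 = 0.93298
GBP→ZAR→HKD→GBP: 19.78 × 0.4602 × 0.09888 = 0.90008
GBP→KRW→HKD→GBP: 1591 × 0.00536 × 0.09888 = 0.84322
Maximum is GBP→ZAR→KRW→GBP at 0.9502; no arbitrage — every cycle loses value.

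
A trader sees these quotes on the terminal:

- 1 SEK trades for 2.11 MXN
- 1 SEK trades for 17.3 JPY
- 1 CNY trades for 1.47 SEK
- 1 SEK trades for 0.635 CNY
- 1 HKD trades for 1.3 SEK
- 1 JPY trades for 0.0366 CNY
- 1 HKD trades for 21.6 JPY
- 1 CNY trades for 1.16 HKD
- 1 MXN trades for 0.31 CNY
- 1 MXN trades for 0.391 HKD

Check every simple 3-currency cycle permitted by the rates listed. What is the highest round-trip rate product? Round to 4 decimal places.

1.0725

MXN→HKD→SEK→MXN: 0.391 × 1.3 × 2.11 = 1.07251
MXN→CNY→SEK→MXN: 0.31 × 1.47 × 2.11 = 0.96153
HKD→SEK→CNY→HKD: 1.3 × 0.635 × 1.16 = 0.95758
CNY→SEK→JPY→CNY: 1.47 × 17.3 × 0.0366 = 0.93077
HKD→JPY→CNY→HKD: 21.6 × 0.0366 × 1.16 = 0.91705
Maximum is MXN→HKD→SEK→MXN at 1.0725; arbitrage exists.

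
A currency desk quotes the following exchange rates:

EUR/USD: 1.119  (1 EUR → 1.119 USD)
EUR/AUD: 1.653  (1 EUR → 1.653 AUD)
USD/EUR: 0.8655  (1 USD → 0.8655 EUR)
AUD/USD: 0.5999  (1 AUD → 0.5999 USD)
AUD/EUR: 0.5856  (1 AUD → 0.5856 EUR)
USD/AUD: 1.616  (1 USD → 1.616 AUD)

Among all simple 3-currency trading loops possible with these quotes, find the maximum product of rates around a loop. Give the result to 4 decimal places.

1.0589

AUD→EUR→USD→AUD: 0.5856 × 1.119 × 1.616 = 1.05894
AUD→USD→EUR→AUD: 0.5999 × 0.8655 × 1.653 = 0.85826
Maximum is AUD→EUR→USD→AUD at 1.0589; arbitrage exists.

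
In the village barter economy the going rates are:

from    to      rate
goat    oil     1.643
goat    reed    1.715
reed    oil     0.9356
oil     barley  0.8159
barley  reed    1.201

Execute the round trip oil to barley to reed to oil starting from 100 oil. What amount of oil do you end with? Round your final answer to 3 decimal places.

91.679

100 oil × 0.8159 = 81.59 barley
81.59 barley × 1.201 = 97.98959 reed
97.98959 reed × 0.9356 = 91.679060404 oil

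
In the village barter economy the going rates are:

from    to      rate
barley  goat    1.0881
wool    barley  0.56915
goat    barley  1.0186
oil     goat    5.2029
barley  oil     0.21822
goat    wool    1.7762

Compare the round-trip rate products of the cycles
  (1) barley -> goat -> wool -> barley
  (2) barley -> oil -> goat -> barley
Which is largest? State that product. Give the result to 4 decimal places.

1.1565

(1) 1.0881 × 1.7762 × 0.56915 = 1.09999
(2) 0.21822 × 5.2029 × 1.0186 = 1.15649
Highest is cycle (2) at 1.1565 (>1, arbitrage).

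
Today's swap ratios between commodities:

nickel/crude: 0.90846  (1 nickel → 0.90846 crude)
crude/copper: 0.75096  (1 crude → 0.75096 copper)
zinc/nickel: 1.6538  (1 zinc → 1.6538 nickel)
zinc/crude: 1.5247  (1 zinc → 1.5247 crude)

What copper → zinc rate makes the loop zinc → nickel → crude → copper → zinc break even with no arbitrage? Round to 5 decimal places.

Known legs of the cycle: 1.6538 × 0.90846 × 0.75096 = 1.12825067570208
For no arbitrage the full-cycle product must be 1, so the missing rate is 1 / 1.12825067570208 ≈ 0.8863279.

0.88633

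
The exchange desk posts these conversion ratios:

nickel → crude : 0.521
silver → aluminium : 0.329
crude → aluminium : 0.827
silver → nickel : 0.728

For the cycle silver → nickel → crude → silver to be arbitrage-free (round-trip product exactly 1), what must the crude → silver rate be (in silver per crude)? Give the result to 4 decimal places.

Known legs of the cycle: 0.728 × 0.521 = 0.379288
For no arbitrage the full-cycle product must be 1, so the missing rate is 1 / 0.379288 ≈ 2.636519.

2.6365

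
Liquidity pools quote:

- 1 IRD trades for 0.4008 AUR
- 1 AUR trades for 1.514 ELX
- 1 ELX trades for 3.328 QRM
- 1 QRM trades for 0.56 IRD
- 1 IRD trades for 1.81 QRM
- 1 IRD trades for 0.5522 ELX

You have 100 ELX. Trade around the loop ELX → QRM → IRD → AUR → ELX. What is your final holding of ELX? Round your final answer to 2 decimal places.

113.09

100 ELX × 3.328 = 332.8 QRM
332.8 QRM × 0.56 = 186.368 IRD
186.368 IRD × 0.4008 = 74.6962944 AUR
74.6962944 AUR × 1.514 = 113.0901897216 ELX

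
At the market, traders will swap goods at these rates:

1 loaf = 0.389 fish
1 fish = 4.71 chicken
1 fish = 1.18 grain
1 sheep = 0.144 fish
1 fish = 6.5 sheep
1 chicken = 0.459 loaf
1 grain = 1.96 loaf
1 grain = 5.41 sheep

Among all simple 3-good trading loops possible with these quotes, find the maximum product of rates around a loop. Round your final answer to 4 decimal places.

fish→grain→sheep→fish: 1.18 × 5.41 × 0.144 = 0.91927
loaf→fish→grain→loaf: 0.389 × 1.18 × 1.96 = 0.89968
loaf→fish→chicken→loaf: 0.389 × 4.71 × 0.459 = 0.84098
Maximum is fish→grain→sheep→fish at 0.9193; no arbitrage — every cycle loses value.

0.9193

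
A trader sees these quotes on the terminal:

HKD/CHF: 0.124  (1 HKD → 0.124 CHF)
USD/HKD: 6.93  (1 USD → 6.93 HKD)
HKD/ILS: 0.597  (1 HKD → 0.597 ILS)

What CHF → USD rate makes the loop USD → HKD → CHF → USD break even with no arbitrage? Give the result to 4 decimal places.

Known legs of the cycle: 6.93 × 0.124 = 0.85932
For no arbitrage the full-cycle product must be 1, so the missing rate is 1 / 0.85932 ≈ 1.163711.

1.1637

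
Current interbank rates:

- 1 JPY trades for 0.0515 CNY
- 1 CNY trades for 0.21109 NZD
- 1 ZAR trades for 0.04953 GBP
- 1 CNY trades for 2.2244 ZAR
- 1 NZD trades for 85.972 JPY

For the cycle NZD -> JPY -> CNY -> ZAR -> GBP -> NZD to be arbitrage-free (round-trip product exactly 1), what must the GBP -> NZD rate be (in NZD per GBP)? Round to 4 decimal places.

Known legs of the cycle: 85.972 × 0.0515 × 2.2244 × 0.04953 = 0.487804130552856
For no arbitrage the full-cycle product must be 1, so the missing rate is 1 / 0.487804130552856 ≈ 2.050003.

2.0500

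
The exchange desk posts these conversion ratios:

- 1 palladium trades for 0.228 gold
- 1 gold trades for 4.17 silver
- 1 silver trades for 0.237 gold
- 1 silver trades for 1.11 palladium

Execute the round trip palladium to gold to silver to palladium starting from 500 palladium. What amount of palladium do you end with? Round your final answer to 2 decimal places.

527.67

500 palladium × 0.228 = 114 gold
114 gold × 4.17 = 475.38 silver
475.38 silver × 1.11 = 527.6718 palladium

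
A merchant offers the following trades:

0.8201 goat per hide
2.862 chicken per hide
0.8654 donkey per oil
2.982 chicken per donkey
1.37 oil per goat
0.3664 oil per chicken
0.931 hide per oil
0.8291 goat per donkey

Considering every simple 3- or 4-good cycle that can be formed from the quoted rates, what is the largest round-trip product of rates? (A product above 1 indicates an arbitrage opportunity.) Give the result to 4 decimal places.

hide→goat→oil→hide: 0.8201 × 1.37 × 0.931 = 1.04601
oil→donkey→goat→oil: 0.8654 × 0.8291 × 1.37 = 0.98298
hide→chicken→oil→hide: 2.862 × 0.3664 × 0.931 = 0.97628
chicken→oil→donkey→chicken: 0.3664 × 0.8654 × 2.982 = 0.94554
Maximum is hide→goat→oil→hide at 1.0460; arbitrage exists.

1.0460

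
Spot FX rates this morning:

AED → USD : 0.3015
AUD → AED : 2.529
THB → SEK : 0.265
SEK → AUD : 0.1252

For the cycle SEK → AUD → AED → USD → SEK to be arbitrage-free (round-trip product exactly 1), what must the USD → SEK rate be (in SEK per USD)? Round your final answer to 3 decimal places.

Known legs of the cycle: 0.1252 × 2.529 × 0.3015 = 0.0954641862
For no arbitrage the full-cycle product must be 1, so the missing rate is 1 / 0.0954641862 ≈ 10.47513.

10.475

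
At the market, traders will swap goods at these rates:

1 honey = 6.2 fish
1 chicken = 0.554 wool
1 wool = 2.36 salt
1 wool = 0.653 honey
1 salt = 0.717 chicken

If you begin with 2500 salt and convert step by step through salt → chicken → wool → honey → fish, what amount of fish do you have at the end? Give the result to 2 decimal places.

4020.44

2500 salt × 0.717 = 1792.5 chicken
1792.5 chicken × 0.554 = 993.045 wool
993.045 wool × 0.653 = 648.458385 honey
648.458385 honey × 6.2 = 4020.441987 fish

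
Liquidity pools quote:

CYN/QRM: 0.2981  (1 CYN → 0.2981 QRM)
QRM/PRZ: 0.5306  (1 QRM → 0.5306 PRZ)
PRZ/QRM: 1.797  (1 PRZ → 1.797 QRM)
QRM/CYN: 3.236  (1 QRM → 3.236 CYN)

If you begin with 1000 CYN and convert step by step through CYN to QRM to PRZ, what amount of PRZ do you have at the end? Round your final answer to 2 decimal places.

1000 CYN × 0.2981 = 298.1 QRM
298.1 QRM × 0.5306 = 158.17186 PRZ

158.17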